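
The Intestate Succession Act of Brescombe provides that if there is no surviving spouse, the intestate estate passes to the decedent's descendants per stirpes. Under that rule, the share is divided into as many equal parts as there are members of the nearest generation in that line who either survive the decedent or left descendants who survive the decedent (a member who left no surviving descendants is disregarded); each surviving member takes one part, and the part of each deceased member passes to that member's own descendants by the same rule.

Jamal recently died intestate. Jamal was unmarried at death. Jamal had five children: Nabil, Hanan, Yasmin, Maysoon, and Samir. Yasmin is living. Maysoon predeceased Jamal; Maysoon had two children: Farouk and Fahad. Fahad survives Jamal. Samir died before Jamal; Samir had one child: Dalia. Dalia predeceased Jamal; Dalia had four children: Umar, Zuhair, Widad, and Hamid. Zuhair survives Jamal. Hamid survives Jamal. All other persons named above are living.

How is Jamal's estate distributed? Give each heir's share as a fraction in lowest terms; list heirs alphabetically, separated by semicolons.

Fahad 1/10; Farouk 1/10; Hamid 1/20; Hanan 1/5; Nabil 1/5; Umar 1/20; Widad 1/20; Yasmin 1/5; Zuhair 1/20

There is no surviving spouse, so the entire estate passes to Jamal's descendants per stirpes.
The estate is divided into 5 equal shares of 1/5 among Nabil, Hanan, Yasmin, Maysoon, Samir.
Nabil is living and takes 1/5.
Hanan is living and takes 1/5.
Yasmin is living and takes 1/5.
Maysoon predeceased; the 1/5 allotted to Maysoon's branch passes to Maysoon's issue by representation.
The 1/5 is divided into 2 equal shares of 1/10 among Farouk, Fahad.
Farouk is living and takes 1/10.
Fahad is living and takes 1/10.
Samir predeceased; the 1/5 allotted to Samir's branch passes to Samir's issue by representation.
Dalia's line is the sole branch at this level, so the full 1/5 passes to Dalia's issue by representation.
The 1/5 is divided into 4 equal shares of 1/20 among Umar, Zuhair, Widad, Hamid.
Umar is living and takes 1/20.
Zuhair is living and takes 1/20.
Widad is living and takes 1/20.
Hamid is living and takes 1/20.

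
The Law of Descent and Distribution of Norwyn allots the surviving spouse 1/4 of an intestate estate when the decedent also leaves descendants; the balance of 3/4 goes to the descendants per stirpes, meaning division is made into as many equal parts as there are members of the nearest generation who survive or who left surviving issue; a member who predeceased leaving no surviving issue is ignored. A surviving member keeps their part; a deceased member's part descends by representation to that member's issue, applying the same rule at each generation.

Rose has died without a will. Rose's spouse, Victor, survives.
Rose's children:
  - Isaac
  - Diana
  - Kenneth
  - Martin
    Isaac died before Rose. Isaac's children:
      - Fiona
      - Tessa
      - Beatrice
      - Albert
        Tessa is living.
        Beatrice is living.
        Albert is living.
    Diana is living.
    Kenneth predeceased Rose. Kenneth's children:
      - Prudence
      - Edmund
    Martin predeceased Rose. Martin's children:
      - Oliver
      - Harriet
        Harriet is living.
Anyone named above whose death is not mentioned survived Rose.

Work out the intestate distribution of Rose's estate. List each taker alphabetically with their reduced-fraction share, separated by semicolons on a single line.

Victor, as surviving spouse, takes 1/4.
The remaining 3/4 passes to Rose's descendants per stirpes.
The 3/4 is divided into 4 equal shares of 3/16 among Isaac, Diana, Kenneth, Martin.
Isaac predeceased; the 3/16 allotted to Isaac's branch passes to Isaac's issue by representation.
The 3/16 is divided into 4 equal shares of 3/64 among Fiona, Tessa, Beatrice, Albert.
Fiona is living and takes 3/64.
Tessa is living and takes 3/64.
Beatrice is living and takes 3/64.
Albert is living and takes 3/64.
Diana is living and takes 3/16.
Kenneth predeceased; the 3/16 allotted to Kenneth's branch passes to Kenneth's issue by representation.
The 3/16 is divided into 2 equal shares of 3/32 among Prudence, Edmund.
Prudence is living and takes 3/32.
Edmund is living and takes 3/32.
Martin predeceased; the 3/16 allotted to Martin's branch passes to Martin's issue by representation.
The 3/16 is divided into 2 equal shares of 3/32 among Oliver, Harriet.
Oliver is living and takes 3/32.
Harriet is living and takes 3/32.

Albert 3/64; Beatrice 3/64; Diana 3/16; Edmund 3/32; Fiona 3/64; Harriet 3/32; Oliver 3/32; Prudence 3/32; Tessa 3/64; Victor 1/4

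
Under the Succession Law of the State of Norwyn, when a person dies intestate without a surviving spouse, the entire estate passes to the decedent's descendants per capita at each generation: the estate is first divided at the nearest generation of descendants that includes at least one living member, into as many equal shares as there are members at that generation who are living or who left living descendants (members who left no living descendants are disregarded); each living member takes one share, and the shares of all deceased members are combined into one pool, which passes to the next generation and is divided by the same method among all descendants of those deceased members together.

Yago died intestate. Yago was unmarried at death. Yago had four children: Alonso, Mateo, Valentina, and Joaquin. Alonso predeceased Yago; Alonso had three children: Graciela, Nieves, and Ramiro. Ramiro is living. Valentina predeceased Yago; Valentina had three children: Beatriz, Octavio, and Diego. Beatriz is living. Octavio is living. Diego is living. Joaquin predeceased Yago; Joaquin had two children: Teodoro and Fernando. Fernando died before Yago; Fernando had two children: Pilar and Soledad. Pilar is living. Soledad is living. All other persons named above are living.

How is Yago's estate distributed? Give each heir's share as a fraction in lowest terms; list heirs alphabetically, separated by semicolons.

Beatriz 3/32; Diego 3/32; Graciela 3/32; Mateo 1/4; Nieves 3/32; Octavio 3/32; Pilar 3/64; Ramiro 3/32; Soledad 3/64; Teodoro 3/32

There is no surviving spouse, so the entire estate passes to Yago's descendants per capita at each generation.
At generation 1 (Alonso, Mateo, Valentina, Joaquin) there are 4 shares of (1)/4 = 1/4 each.
Living: Mateo — each takes 1/4.
Deceased: Alonso, Valentina, and Joaquin. Their combined 3/4 is pooled and carried to generation 2.
At generation 2 (Graciela, Nieves, Ramiro, Beatriz, Octavio, Diego, Teodoro, Fernando) there are 8 shares of (3/4)/8 = 3/32 each.
Living: Graciela, Nieves, Ramiro, Beatriz, Octavio, Diego, and Teodoro — each takes 3/32.
Deceased: Fernando. That 3/32 share is carried to generation 3.
At generation 3 (Pilar, Soledad) there are 2 shares of (3/32)/2 = 3/64 each.
Living: Pilar and Soledad — each takes 3/64.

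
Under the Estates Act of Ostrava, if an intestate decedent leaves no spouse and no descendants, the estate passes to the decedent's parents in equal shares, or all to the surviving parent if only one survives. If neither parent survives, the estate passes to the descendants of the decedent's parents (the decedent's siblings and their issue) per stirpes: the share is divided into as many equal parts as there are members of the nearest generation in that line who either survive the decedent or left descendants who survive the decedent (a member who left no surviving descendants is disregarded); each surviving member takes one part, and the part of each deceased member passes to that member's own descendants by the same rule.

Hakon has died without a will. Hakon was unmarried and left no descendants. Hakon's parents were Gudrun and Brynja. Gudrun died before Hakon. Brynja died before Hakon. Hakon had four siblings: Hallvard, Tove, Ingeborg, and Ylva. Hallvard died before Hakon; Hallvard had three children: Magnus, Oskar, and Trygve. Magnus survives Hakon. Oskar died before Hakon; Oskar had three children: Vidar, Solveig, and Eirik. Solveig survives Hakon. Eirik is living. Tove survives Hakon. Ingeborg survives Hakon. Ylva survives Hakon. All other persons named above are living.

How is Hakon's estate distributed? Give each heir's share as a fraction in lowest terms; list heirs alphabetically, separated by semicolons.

Neither parent survives and there are no descendants, so the estate passes to Hakon's siblings and their issue per stirpes.
The estate is divided into 4 equal shares of 1/4 among Hallvard, Tove, Ingeborg, Ylva.
Hallvard predeceased; the 1/4 allotted to Hallvard's branch passes to Hallvard's issue by representation.
The 1/4 is divided into 3 equal shares of 1/12 among Magnus, Oskar, Trygve.
Magnus is living and takes 1/12.
Oskar predeceased; the 1/12 allotted to Oskar's branch passes to Oskar's issue by representation.
The 1/12 is divided into 3 equal shares of 1/36 among Vidar, Solveig, Eirik.
Vidar is living and takes 1/36.
Solveig is living and takes 1/36.
Eirik is living and takes 1/36.
Trygve is living and takes 1/12.
Tove is living and takes 1/4.
Ingeborg is living and takes 1/4.
Ylva is living and takes 1/4.

Eirik 1/36; Ingeborg 1/4; Magnus 1/12; Solveig 1/36; Tove 1/4; Trygve 1/12; Vidar 1/36; Ylva 1/4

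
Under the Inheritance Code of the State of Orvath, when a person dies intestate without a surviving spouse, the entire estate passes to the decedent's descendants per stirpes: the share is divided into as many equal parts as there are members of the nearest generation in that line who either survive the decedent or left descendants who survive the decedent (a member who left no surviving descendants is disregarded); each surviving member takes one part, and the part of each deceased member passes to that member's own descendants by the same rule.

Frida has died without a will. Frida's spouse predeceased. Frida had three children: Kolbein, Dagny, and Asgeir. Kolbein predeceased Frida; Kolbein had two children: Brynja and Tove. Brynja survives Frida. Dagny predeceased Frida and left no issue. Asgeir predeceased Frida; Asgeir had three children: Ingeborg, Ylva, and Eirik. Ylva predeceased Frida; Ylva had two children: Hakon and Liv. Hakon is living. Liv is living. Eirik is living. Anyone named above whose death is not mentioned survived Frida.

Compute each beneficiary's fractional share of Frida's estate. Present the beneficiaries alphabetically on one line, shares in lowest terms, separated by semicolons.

There is no surviving spouse, so the entire estate passes to Frida's descendants per stirpes.
Dagny left no surviving issue, so that branch lapses and is disregarded.
The estate is divided into 2 equal shares of 1/2 among Kolbein, Asgeir.
Kolbein predeceased; the 1/2 allotted to Kolbein's branch passes to Kolbein's issue by representation.
The 1/2 is divided into 2 equal shares of 1/4 among Brynja, Tove.
Brynja is living and takes 1/4.
Tove is living and takes 1/4.
Asgeir predeceased; the 1/2 allotted to Asgeir's branch passes to Asgeir's issue by representation.
The 1/2 is divided into 3 equal shares of 1/6 among Ingeborg, Ylva, Eirik.
Ingeborg is living and takes 1/6.
Ylva predeceased; the 1/6 allotted to Ylva's branch passes to Ylva's issue by representation.
The 1/6 is divided into 2 equal shares of 1/12 among Hakon, Liv.
Hakon is living and takes 1/12.
Liv is living and takes 1/12.
Eirik is living and takes 1/6.

Brynja 1/4; Eirik 1/6; Hakon 1/12; Ingeborg 1/6; Liv 1/12; Tove 1/4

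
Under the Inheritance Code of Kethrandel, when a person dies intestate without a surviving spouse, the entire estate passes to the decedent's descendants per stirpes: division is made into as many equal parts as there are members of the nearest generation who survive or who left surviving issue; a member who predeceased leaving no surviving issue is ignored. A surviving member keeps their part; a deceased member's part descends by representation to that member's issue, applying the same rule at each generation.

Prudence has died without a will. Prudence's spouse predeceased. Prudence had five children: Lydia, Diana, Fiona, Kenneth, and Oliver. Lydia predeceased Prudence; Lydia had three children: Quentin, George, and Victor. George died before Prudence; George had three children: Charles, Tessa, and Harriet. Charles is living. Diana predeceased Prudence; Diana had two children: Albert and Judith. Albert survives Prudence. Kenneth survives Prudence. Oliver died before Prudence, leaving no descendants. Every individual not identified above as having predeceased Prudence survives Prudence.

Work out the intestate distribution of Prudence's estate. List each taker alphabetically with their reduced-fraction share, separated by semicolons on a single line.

There is no surviving spouse, so the entire estate passes to Prudence's descendants per stirpes.
Oliver left no surviving issue, so that branch lapses and is disregarded.
The estate is divided into 4 equal shares of 1/4 among Lydia, Diana, Fiona, Kenneth.
Lydia predeceased; the 1/4 allotted to Lydia's branch passes to Lydia's issue by representation.
The 1/4 is divided into 3 equal shares of 1/12 among Quentin, George, Victor.
Quentin is living and takes 1/12.
George predeceased; the 1/12 allotted to George's branch passes to George's issue by representation.
The 1/12 is divided into 3 equal shares of 1/36 among Charles, Tessa, Harriet.
Charles is living and takes 1/36.
Tessa is living and takes 1/36.
Harriet is living and takes 1/36.
Victor is living and takes 1/12.
Diana predeceased; the 1/4 allotted to Diana's branch passes to Diana's issue by representation.
The 1/4 is divided into 2 equal shares of 1/8 among Albert, Judith.
Albert is living and takes 1/8.
Judith is living and takes 1/8.
Fiona is living and takes 1/4.
Kenneth is living and takes 1/4.

Albert 1/8; Charles 1/36; Fiona 1/4; Harriet 1/36; Judith 1/8; Kenneth 1/4; Quentin 1/12; Tessa 1/36; Victor 1/12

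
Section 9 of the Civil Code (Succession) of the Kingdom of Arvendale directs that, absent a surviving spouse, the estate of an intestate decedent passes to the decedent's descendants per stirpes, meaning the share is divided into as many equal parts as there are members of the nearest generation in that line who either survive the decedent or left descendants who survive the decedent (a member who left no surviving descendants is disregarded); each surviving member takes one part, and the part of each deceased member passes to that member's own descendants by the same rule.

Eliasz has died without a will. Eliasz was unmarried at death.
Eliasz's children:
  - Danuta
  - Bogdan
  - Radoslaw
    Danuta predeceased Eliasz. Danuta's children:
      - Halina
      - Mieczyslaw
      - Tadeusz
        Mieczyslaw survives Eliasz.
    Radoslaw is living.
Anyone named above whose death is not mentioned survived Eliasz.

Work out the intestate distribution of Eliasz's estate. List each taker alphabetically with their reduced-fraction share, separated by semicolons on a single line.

There is no surviving spouse, so the entire estate passes to Eliasz's descendants per stirpes.
The estate is divided into 3 equal shares of 1/3 among Danuta, Bogdan, Radoslaw.
Danuta predeceased; the 1/3 allotted to Danuta's branch passes to Danuta's issue by representation.
The 1/3 is divided into 3 equal shares of 1/9 among Halina, Mieczyslaw, Tadeusz.
Halina is living and takes 1/9.
Mieczyslaw is living and takes 1/9.
Tadeusz is living and takes 1/9.
Bogdan is living and takes 1/3.
Radoslaw is living and takes 1/3.

Bogdan 1/3; Halina 1/9; Mieczyslaw 1/9; Radoslaw 1/3; Tadeusz 1/9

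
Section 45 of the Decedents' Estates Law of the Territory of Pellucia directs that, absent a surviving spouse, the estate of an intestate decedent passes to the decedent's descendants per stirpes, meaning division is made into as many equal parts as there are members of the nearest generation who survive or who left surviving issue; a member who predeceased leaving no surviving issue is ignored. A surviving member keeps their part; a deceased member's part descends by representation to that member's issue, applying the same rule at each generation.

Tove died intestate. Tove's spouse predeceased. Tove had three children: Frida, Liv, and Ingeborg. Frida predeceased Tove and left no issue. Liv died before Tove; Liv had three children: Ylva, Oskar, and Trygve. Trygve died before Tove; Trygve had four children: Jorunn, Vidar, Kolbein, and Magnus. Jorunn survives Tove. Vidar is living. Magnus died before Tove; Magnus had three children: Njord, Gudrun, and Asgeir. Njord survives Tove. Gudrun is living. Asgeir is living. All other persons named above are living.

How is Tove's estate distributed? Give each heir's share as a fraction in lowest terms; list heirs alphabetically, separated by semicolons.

Asgeir 1/72; Gudrun 1/72; Ingeborg 1/2; Jorunn 1/24; Kolbein 1/24; Njord 1/72; Oskar 1/6; Vidar 1/24; Ylva 1/6

There is no surviving spouse, so the entire estate passes to Tove's descendants per stirpes.
Frida left no surviving issue, so that branch lapses and is disregarded.
The estate is divided into 2 equal shares of 1/2 among Liv, Ingeborg.
Liv predeceased; the 1/2 allotted to Liv's branch passes to Liv's issue by representation.
The 1/2 is divided into 3 equal shares of 1/6 among Ylva, Oskar, Trygve.
Ylva is living and takes 1/6.
Oskar is living and takes 1/6.
Trygve predeceased; the 1/6 allotted to Trygve's branch passes to Trygve's issue by representation.
The 1/6 is divided into 4 equal shares of 1/24 among Jorunn, Vidar, Kolbein, Magnus.
Jorunn is living and takes 1/24.
Vidar is living and takes 1/24.
Kolbein is living and takes 1/24.
Magnus predeceased; the 1/24 allotted to Magnus's branch passes to Magnus's issue by representation.
The 1/24 is divided into 3 equal shares of 1/72 among Njord, Gudrun, Asgeir.
Njord is living and takes 1/72.
Gudrun is living and takes 1/72.
Asgeir is living and takes 1/72.
Ingeborg is living and takes 1/2.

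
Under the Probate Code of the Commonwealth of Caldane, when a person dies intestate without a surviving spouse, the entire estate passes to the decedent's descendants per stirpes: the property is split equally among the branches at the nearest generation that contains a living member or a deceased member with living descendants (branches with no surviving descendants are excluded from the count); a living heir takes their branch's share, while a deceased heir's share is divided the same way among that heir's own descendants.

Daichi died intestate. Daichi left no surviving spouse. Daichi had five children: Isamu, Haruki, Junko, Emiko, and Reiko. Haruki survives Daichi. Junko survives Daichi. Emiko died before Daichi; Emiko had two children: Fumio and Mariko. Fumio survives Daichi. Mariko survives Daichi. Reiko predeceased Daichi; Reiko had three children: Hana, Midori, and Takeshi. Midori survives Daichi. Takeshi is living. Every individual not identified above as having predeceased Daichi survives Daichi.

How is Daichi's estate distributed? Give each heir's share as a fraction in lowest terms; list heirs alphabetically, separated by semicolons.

Fumio 1/10; Hana 1/15; Haruki 1/5; Isamu 1/5; Junko 1/5; Mariko 1/10; Midori 1/15; Takeshi 1/15

There is no surviving spouse, so the entire estate passes to Daichi's descendants per stirpes.
The estate is divided into 5 equal shares of 1/5 among Isamu, Haruki, Junko, Emiko, Reiko.
Isamu is living and takes 1/5.
Haruki is living and takes 1/5.
Junko is living and takes 1/5.
Emiko predeceased; the 1/5 allotted to Emiko's branch passes to Emiko's issue by representation.
The 1/5 is divided into 2 equal shares of 1/10 among Fumio, Mariko.
Fumio is living and takes 1/10.
Mariko is living and takes 1/10.
Reiko predeceased; the 1/5 allotted to Reiko's branch passes to Reiko's issue by representation.
The 1/5 is divided into 3 equal shares of 1/15 among Hana, Midori, Takeshi.
Hana is living and takes 1/15.
Midori is living and takes 1/15.
Takeshi is living and takes 1/15.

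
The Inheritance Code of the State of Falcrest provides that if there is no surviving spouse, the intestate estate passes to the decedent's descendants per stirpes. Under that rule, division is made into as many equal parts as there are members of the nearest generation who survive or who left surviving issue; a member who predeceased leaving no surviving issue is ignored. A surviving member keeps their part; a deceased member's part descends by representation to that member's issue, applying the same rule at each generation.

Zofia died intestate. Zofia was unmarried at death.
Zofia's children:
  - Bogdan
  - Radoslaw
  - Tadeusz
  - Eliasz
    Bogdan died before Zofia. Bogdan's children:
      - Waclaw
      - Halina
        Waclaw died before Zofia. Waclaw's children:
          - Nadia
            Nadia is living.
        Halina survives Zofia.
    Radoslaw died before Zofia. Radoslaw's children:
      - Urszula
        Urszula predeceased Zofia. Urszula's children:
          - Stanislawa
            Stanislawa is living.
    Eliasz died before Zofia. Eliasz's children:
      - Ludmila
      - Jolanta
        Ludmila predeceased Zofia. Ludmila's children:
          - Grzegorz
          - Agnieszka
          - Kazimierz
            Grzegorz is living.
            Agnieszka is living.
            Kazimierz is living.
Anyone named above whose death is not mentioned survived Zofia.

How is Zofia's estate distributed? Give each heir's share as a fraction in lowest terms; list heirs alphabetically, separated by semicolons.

There is no surviving spouse, so the entire estate passes to Zofia's descendants per stirpes.
The estate is divided into 4 equal shares of 1/4 among Bogdan, Radoslaw, Tadeusz, Eliasz.
Bogdan predeceased; the 1/4 allotted to Bogdan's branch passes to Bogdan's issue by representation.
The 1/4 is divided into 2 equal shares of 1/8 among Waclaw, Halina.
Waclaw predeceased; the 1/8 allotted to Waclaw's branch passes to Waclaw's issue by representation.
Nadia is the sole taker at this level and receives the full 1/8.
Halina is living and takes 1/8.
Radoslaw predeceased; the 1/4 allotted to Radoslaw's branch passes to Radoslaw's issue by representation.
Urszula's line is the sole branch at this level, so the full 1/4 passes to Urszula's issue by representation.
Stanislawa is the sole taker at this level and receives the full 1/4.
Tadeusz is living and takes 1/4.
Eliasz predeceased; the 1/4 allotted to Eliasz's branch passes to Eliasz's issue by representation.
The 1/4 is divided into 2 equal shares of 1/8 among Ludmila, Jolanta.
Ludmila predeceased; the 1/8 allotted to Ludmila's branch passes to Ludmila's issue by representation.
The 1/8 is divided into 3 equal shares of 1/24 among Grzegorz, Agnieszka, Kazimierz.
Grzegorz is living and takes 1/24.
Agnieszka is living and takes 1/24.
Kazimierz is living and takes 1/24.
Jolanta is living and takes 1/8.

Agnieszka 1/24; Grzegorz 1/24; Halina 1/8; Jolanta 1/8; Kazimierz 1/24; Nadia 1/8; Stanislawa 1/4; Tadeusz 1/4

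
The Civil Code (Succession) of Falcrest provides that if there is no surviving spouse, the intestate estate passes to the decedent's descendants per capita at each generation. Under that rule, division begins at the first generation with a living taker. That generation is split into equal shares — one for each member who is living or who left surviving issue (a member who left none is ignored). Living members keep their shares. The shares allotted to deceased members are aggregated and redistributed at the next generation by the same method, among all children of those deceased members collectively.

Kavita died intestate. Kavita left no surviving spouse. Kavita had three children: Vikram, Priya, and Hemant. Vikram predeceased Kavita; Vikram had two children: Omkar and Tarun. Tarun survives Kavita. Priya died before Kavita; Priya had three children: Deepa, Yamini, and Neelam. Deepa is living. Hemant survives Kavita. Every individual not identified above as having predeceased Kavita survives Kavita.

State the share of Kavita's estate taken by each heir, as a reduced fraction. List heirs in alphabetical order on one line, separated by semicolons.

Deepa 2/15; Hemant 1/3; Neelam 2/15; Omkar 2/15; Tarun 2/15; Yamini 2/15

There is no surviving spouse, so the entire estate passes to Kavita's descendants per capita at each generation.
At generation 1 (Vikram, Priya, Hemant) there are 3 shares of (1)/3 = 1/3 each.
Living: Hemant — each takes 1/3.
Deceased: Vikram and Priya. Their combined 2/3 is pooled and carried to generation 2.
At generation 2 (Omkar, Tarun, Deepa, Yamini, Neelam) there are 5 shares of (2/3)/5 = 2/15 each.
Living: Omkar, Tarun, Deepa, Yamini, and Neelam — each takes 2/15.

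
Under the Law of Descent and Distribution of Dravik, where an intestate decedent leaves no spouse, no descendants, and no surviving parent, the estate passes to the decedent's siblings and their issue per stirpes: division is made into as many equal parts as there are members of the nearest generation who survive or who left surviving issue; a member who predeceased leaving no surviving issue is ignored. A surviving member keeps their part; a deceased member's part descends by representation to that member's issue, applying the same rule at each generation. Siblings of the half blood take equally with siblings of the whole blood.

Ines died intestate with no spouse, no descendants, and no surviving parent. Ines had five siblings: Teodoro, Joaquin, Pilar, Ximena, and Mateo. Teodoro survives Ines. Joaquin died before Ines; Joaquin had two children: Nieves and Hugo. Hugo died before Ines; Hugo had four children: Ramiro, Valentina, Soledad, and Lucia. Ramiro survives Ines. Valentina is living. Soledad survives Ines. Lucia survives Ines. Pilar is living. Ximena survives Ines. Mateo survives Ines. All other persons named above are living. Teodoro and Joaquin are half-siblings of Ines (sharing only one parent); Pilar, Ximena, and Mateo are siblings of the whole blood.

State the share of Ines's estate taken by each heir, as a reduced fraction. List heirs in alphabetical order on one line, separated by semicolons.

Lucia 1/40; Mateo 1/5; Nieves 1/10; Pilar 1/5; Ramiro 1/40; Soledad 1/40; Teodoro 1/5; Valentina 1/40; Ximena 1/5

No spouse, descendants, or parent survives, so the estate passes to Ines's siblings per stirpes.
Half-blood and whole-blood siblings take equally under the stated rule.
The estate is divided into 5 equal shares of 1/5 among Teodoro, Joaquin, Pilar, Ximena, Mateo.
Teodoro is living and takes 1/5.
Joaquin predeceased; the 1/5 allotted to Joaquin's branch passes to Joaquin's issue by representation.
The 1/5 is divided into 2 equal shares of 1/10 among Nieves, Hugo.
Nieves is living and takes 1/10.
Hugo predeceased; the 1/10 allotted to Hugo's branch passes to Hugo's issue by representation.
The 1/10 is divided into 4 equal shares of 1/40 among Ramiro, Valentina, Soledad, Lucia.
Ramiro is living and takes 1/40.
Valentina is living and takes 1/40.
Soledad is living and takes 1/40.
Lucia is living and takes 1/40.
Pilar is living and takes 1/5.
Ximena is living and takes 1/5.
Mateo is living and takes 1/5.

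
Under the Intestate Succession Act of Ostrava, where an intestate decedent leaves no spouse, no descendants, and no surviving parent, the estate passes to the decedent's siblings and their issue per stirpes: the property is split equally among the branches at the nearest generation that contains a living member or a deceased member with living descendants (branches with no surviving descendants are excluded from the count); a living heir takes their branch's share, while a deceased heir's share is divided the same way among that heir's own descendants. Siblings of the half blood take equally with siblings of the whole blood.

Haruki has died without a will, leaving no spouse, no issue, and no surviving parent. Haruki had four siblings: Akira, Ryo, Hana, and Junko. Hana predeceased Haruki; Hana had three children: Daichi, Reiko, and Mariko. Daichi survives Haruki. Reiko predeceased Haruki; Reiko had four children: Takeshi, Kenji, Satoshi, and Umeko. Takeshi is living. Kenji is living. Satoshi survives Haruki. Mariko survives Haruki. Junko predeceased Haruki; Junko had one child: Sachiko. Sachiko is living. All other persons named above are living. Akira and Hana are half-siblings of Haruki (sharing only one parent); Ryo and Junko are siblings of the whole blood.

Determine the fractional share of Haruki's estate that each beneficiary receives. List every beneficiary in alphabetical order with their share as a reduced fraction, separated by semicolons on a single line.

Akira 1/4; Daichi 1/12; Kenji 1/48; Mariko 1/12; Ryo 1/4; Sachiko 1/4; Satoshi 1/48; Takeshi 1/48; Umeko 1/48

No spouse, descendants, or parent survives, so the estate passes to Haruki's siblings per stirpes.
Half-blood and whole-blood siblings take equally under the stated rule.
The estate is divided into 4 equal shares of 1/4 among Akira, Ryo, Hana, Junko.
Akira is living and takes 1/4.
Ryo is living and takes 1/4.
Hana predeceased; the 1/4 allotted to Hana's branch passes to Hana's issue by representation.
The 1/4 is divided into 3 equal shares of 1/12 among Daichi, Reiko, Mariko.
Daichi is living and takes 1/12.
Reiko predeceased; the 1/12 allotted to Reiko's branch passes to Reiko's issue by representation.
The 1/12 is divided into 4 equal shares of 1/48 among Takeshi, Kenji, Satoshi, Umeko.
Takeshi is living and takes 1/48.
Kenji is living and takes 1/48.
Satoshi is living and takes 1/48.
Umeko is living and takes 1/48.
Mariko is living and takes 1/12.
Junko predeceased; the 1/4 allotted to Junko's branch passes to Junko's issue by representation.
Sachiko is the sole taker at this level and receives the full 1/4.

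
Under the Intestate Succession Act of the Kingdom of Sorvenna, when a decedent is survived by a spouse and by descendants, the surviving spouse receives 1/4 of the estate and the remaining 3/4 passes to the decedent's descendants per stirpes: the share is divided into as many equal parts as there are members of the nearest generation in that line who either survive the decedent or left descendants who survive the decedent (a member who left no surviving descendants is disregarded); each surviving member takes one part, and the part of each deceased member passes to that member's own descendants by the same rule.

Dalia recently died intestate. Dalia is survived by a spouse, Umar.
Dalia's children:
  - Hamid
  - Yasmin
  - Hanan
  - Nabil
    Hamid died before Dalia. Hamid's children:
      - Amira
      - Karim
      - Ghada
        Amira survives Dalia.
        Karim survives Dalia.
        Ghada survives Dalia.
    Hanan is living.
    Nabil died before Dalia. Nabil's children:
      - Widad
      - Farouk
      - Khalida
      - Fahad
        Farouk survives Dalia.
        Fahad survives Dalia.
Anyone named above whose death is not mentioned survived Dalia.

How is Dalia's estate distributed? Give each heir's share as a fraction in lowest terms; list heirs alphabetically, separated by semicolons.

Umar, as surviving spouse, takes 1/4.
The remaining 3/4 passes to Dalia's descendants per stirpes.
The 3/4 is divided into 4 equal shares of 3/16 among Hamid, Yasmin, Hanan, Nabil.
Hamid predeceased; the 3/16 allotted to Hamid's branch passes to Hamid's issue by representation.
The 3/16 is divided into 3 equal shares of 1/16 among Amira, Karim, Ghada.
Amira is living and takes 1/16.
Karim is living and takes 1/16.
Ghada is living and takes 1/16.
Yasmin is living and takes 3/16.
Hanan is living and takes 3/16.
Nabil predeceased; the 3/16 allotted to Nabil's branch passes to Nabil's issue by representation.
The 3/16 is divided into 4 equal shares of 3/64 among Widad, Farouk, Khalida, Fahad.
Widad is living and takes 3/64.
Farouk is living and takes 3/64.
Khalida is living and takes 3/64.
Fahad is living and takes 3/64.

Amira 1/16; Fahad 3/64; Farouk 3/64; Ghada 1/16; Hanan 3/16; Karim 1/16; Khalida 3/64; Umar 1/4; Widad 3/64; Yasmin 3/16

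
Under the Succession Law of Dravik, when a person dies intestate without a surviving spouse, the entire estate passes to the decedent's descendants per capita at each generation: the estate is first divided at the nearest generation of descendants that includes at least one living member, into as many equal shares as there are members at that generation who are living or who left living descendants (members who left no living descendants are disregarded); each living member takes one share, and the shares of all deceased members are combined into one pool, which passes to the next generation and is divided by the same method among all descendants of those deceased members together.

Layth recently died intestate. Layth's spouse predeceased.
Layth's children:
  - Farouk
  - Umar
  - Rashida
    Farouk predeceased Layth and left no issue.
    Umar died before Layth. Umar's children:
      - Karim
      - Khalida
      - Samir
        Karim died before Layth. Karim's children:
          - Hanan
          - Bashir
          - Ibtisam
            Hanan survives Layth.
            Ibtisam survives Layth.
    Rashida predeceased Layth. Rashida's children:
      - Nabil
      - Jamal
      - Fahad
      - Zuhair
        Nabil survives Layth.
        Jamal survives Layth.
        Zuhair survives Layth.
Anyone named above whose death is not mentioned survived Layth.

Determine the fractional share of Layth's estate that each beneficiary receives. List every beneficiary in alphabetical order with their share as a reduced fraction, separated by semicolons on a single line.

Bashir 1/21; Fahad 1/7; Hanan 1/21; Ibtisam 1/21; Jamal 1/7; Khalida 1/7; Nabil 1/7; Samir 1/7; Zuhair 1/7

There is no surviving spouse, so the entire estate passes to Layth's descendants per capita at each generation.
No one at generation 1 (Umar, Rashida) is living; moving to the next generation.
At generation 2 (Karim, Khalida, Samir, Nabil, Jamal, Fahad, Zuhair) there are 7 shares of (1)/7 = 1/7 each.
Living: Khalida, Samir, Nabil, Jamal, Fahad, and Zuhair — each takes 1/7.
Deceased: Karim. That 1/7 share is carried to generation 3.
At generation 3 (Hanan, Bashir, Ibtisam) there are 3 shares of (1/7)/3 = 1/21 each.
Living: Hanan, Bashir, and Ibtisam — each takes 1/21.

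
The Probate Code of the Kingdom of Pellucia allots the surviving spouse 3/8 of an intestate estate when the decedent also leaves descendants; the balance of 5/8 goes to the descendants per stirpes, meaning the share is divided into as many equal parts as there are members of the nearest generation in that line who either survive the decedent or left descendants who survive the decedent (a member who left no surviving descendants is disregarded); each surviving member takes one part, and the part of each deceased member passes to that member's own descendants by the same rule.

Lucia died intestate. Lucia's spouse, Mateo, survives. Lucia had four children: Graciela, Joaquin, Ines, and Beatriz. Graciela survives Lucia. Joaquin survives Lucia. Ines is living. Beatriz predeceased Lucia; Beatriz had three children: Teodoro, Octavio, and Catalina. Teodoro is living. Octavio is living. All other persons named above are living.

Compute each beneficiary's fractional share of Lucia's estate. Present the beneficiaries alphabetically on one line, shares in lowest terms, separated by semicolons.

Catalina 5/96; Graciela 5/32; Ines 5/32; Joaquin 5/32; Mateo 3/8; Octavio 5/96; Teodoro 5/96

Mateo, as surviving spouse, takes 3/8.
The remaining 5/8 passes to Lucia's descendants per stirpes.
The 5/8 is divided into 4 equal shares of 5/32 among Graciela, Joaquin, Ines, Beatriz.
Graciela is living and takes 5/32.
Joaquin is living and takes 5/32.
Ines is living and takes 5/32.
Beatriz predeceased; the 5/32 allotted to Beatriz's branch passes to Beatriz's issue by representation.
The 5/32 is divided into 3 equal shares of 5/96 among Teodoro, Octavio, Catalina.
Teodoro is living and takes 5/96.
Octavio is living and takes 5/96.
Catalina is living and takes 5/96.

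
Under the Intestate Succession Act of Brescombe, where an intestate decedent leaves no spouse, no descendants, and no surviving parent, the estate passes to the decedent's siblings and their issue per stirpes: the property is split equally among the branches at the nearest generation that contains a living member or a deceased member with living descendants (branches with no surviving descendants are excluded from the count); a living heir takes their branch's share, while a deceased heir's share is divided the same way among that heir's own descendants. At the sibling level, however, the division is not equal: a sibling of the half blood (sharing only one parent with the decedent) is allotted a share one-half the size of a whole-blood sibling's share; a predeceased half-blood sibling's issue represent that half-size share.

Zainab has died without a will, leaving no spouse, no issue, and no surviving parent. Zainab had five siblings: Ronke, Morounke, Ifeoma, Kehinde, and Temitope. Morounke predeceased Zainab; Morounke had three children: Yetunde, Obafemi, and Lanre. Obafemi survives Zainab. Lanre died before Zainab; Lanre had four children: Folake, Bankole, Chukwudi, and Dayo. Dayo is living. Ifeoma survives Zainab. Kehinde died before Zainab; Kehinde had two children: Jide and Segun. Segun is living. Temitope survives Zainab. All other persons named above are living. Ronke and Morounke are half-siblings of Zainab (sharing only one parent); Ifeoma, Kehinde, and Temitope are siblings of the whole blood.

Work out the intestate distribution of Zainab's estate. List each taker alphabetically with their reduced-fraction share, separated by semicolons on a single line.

Bankole 1/96; Chukwudi 1/96; Dayo 1/96; Folake 1/96; Ifeoma 1/4; Jide 1/8; Obafemi 1/24; Ronke 1/8; Segun 1/8; Temitope 1/4; Yetunde 1/24

No spouse, descendants, or parent survives, so the estate passes to Zainab's siblings per stirpes.
Half-blood siblings count for one-half the weight of whole-blood siblings at the initial division.
Dividing 1 in proportion to weights (total weight 4): Ronke (weight 1/2) → 1/8; Morounke (weight 1/2) → 1/8; Ifeoma (weight 1) → 1/4; Kehinde (weight 1) → 1/4; Temitope (weight 1) → 1/4.
Ronke is living and takes 1/8.
Morounke predeceased; the 1/8 allotted to Morounke's branch passes to Morounke's issue by representation.
The 1/8 is divided into 3 equal shares of 1/24 among Yetunde, Obafemi, Lanre.
Yetunde is living and takes 1/24.
Obafemi is living and takes 1/24.
Lanre predeceased; the 1/24 allotted to Lanre's branch passes to Lanre's issue by representation.
The 1/24 is divided into 4 equal shares of 1/96 among Folake, Bankole, Chukwudi, Dayo.
Folake is living and takes 1/96.
Bankole is living and takes 1/96.
Chukwudi is living and takes 1/96.
Dayo is living and takes 1/96.
Ifeoma is living and takes 1/4.
Kehinde predeceased; the 1/4 allotted to Kehinde's branch passes to Kehinde's issue by representation.
The 1/4 is divided into 2 equal shares of 1/8 among Jide, Segun.
Jide is living and takes 1/8.
Segun is living and takes 1/8.
Temitope is living and takes 1/4.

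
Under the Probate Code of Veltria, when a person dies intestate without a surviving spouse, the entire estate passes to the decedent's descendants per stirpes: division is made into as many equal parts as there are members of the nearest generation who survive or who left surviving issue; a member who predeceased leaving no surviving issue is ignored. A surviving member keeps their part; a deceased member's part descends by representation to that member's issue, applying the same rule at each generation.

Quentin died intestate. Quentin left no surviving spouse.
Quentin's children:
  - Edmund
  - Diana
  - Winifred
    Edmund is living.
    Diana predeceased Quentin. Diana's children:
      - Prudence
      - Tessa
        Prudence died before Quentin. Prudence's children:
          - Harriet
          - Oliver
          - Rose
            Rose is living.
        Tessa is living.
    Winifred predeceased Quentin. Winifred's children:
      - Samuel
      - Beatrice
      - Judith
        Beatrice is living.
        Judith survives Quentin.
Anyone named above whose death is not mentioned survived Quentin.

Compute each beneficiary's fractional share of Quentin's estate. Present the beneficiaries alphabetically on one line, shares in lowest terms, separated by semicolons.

There is no surviving spouse, so the entire estate passes to Quentin's descendants per stirpes.
The estate is divided into 3 equal shares of 1/3 among Edmund, Diana, Winifred.
Edmund is living and takes 1/3.
Diana predeceased; the 1/3 allotted to Diana's branch passes to Diana's issue by representation.
The 1/3 is divided into 2 equal shares of 1/6 among Prudence, Tessa.
Prudence predeceased; the 1/6 allotted to Prudence's branch passes to Prudence's issue by representation.
The 1/6 is divided into 3 equal shares of 1/18 among Harriet, Oliver, Rose.
Harriet is living and takes 1/18.
Oliver is living and takes 1/18.
Rose is living and takes 1/18.
Tessa is living and takes 1/6.
Winifred predeceased; the 1/3 allotted to Winifred's branch passes to Winifred's issue by representation.
The 1/3 is divided into 3 equal shares of 1/9 among Samuel, Beatrice, Judith.
Samuel is living and takes 1/9.
Beatrice is living and takes 1/9.
Judith is living and takes 1/9.

Beatrice 1/9; Edmund 1/3; Harriet 1/18; Judith 1/9; Oliver 1/18; Rose 1/18; Samuel 1/9; Tessa 1/6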